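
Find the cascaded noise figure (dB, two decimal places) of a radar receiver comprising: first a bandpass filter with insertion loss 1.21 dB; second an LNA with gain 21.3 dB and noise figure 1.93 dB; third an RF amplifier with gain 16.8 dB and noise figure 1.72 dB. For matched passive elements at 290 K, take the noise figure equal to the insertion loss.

Convert to linear (a loss of L dB is a gain of −L dB): F_i = 10^(NF_i/10), G_i = 10^(G_i,dB/10)
  Stage 1: F_1 = 10^(1.21/10) = 1.321, G_1 = 10^(−1.21/10) = 0.7568
  Stage 2: F_2 = 10^(1.93/10) = 1.560, G_2 = 10^(21.3/10) = 134.9
  Stage 3: F_3 = 10^(1.72/10) = 1.486, G_3 = 10^(16.8/10) = 47.86
Friis cascade:
  F = 1.321 + (1.560 − 1)/0.7568 + (1.486 − 1)/102.1 = 2.065
NF = 10 log₁₀(2.065) = 3.15 dB

3.15 dB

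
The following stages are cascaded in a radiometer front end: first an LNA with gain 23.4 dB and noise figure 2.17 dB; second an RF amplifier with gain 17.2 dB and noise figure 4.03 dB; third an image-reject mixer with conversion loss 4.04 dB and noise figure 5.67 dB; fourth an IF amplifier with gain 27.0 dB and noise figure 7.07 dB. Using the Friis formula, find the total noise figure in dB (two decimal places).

2.19 dB

Convert to linear (a loss of L dB is a gain of −L dB): F_i = 10^(NF_i/10), G_i = 10^(G_i,dB/10)
  Stage 1: F_1 = 10^(2.17/10) = 1.648, G_1 = 10^(23.4/10) = 218.8
  Stage 2: F_2 = 10^(4.03/10) = 2.529, G_2 = 10^(17.2/10) = 52.48
  Stage 3: F_3 = 10^(5.67/10) = 3.690, G_3 = 10^(−4.04/10) = 0.3945
  Stage 4: F_4 = 10^(7.07/10) = 5.093, G_4 = 10^(27.0/10) = 501.2
Friis cascade:
  F = 1.648 + (2.529 − 1)/218.8 + (3.690 − 1)/1.148×10⁴ + (5.093 − 1)/4529 = 1.656
NF = 10 log₁₀(1.656) = 2.19 dB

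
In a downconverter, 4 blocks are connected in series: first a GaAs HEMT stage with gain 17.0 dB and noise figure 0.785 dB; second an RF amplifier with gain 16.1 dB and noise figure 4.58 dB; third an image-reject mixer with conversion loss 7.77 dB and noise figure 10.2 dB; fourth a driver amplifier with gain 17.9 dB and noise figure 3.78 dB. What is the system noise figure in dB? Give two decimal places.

Convert to linear (a loss of L dB is a gain of −L dB): F_i = 10^(NF_i/10), G_i = 10^(G_i,dB/10)
  Stage 1: F_1 = 10^(0.785/10) = 1.198, G_1 = 10^(17.0/10) = 50.12
  Stage 2: F_2 = 10^(4.58/10) = 2.871, G_2 = 10^(16.1/10) = 40.74
  Stage 3: F_3 = 10^(10.2/10) = 10.47, G_3 = 10^(−7.77/10) = 0.1671
  Stage 4: F_4 = 10^(3.78/10) = 2.388, G_4 = 10^(17.9/10) = 61.66
Friis cascade:
  F = 1.198 + (2.871 − 1)/50.12 + (10.47 − 1)/2042 + (2.388 − 1)/341.2 = 1.244
NF = 10 log₁₀(1.244) = 0.95 dB

0.95 dB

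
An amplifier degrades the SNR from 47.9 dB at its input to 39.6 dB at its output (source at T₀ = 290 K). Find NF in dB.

8.3 dB

NF (dB) = SNR_in(dB) − SNR_out(dB) when the source is at T₀
NF = 47.9 − 39.6 = 8.3 dB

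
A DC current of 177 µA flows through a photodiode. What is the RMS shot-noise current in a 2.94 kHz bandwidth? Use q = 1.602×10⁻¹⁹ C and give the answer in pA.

I_n = √(2qI·B)
2qI·B = 2 × 1.602×10⁻¹⁹ × 1.77×10⁻⁴ × 2.94×10³ = 1.67×10⁻¹⁹ A²
I_n = √(1.67×10⁻¹⁹) = 4.08×10⁻¹⁰ A = 408 pA

408 pA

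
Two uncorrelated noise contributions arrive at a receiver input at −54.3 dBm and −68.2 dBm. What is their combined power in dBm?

−54.1 dBm

Convert to linear, add, convert back:
P₁ = 3.72×10⁻⁹ W, P₂ = 1.51×10⁻¹⁰ W
P_tot = 3.87×10⁻⁹ W → 10 log₁₀(P_tot / 10⁻³) = −54.1 dBm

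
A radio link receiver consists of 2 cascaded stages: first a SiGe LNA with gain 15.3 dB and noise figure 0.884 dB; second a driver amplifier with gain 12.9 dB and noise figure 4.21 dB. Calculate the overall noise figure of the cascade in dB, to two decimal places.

1.05 dB

Convert to linear (a loss of L dB is a gain of −L dB): F_i = 10^(NF_i/10), G_i = 10^(G_i,dB/10)
  Stage 1: F_1 = 10^(0.884/10) = 1.226, G_1 = 10^(15.3/10) = 33.88
  Stage 2: F_2 = 10^(4.21/10) = 2.636, G_2 = 10^(12.9/10) = 19.50
Friis cascade:
  F = 1.226 + (2.636 − 1)/33.88 = 1.274
NF = 10 log₁₀(1.274) = 1.05 dB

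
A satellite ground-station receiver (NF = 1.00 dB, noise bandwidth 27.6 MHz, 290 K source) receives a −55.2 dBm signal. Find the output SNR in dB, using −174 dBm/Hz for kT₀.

43.4 dB

Noise floor: N = −174 + 10 log₁₀(B) + NF
10 log₁₀(2.76×10⁷) = 74.41 dB
N = −174 + 74.41 + 1.00 = −98.59 dBm
SNR = P_sig − N = −55.2 − (−98.59) = 43.39 dB → 43.4 dB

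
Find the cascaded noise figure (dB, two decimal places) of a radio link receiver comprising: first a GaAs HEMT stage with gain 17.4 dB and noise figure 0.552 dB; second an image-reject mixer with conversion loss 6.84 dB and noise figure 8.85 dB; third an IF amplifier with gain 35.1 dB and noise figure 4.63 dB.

Convert to linear (a loss of L dB is a gain of −L dB): F_i = 10^(NF_i/10), G_i = 10^(G_i,dB/10)
  Stage 1: F_1 = 10^(0.552/10) = 1.136, G_1 = 10^(17.4/10) = 54.95
  Stage 2: F_2 = 10^(8.85/10) = 7.674, G_2 = 10^(−6.84/10) = 0.2070
  Stage 3: F_3 = 10^(4.63/10) = 2.904, G_3 = 10^(35.1/10) = 3236
Friis cascade:
  F = 1.136 + (7.674 − 1)/54.95 + (2.904 − 1)/11.38 = 1.424
NF = 10 log₁₀(1.424) = 1.54 dB

1.54 dB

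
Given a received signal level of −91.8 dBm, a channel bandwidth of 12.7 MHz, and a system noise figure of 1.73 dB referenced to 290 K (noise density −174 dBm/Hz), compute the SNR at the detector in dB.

9.4 dB

Noise floor: N = −174 + 10 log₁₀(B) + NF
10 log₁₀(1.27×10⁷) = 71.04 dB
N = −174 + 71.04 + 1.73 = −101.23 dBm
SNR = P_sig − N = −91.8 − (−101.23) = 9.43 dB → 9.4 dB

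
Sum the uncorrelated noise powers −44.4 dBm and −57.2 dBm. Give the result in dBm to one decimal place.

Convert to linear, add, convert back:
P₁ = 3.63×10⁻⁸ W, P₂ = 1.91×10⁻⁹ W
P_tot = 3.82×10⁻⁸ W → 10 log₁₀(P_tot / 10⁻³) = −44.2 dBm

−44.2 dBm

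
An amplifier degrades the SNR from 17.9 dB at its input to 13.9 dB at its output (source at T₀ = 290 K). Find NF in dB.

NF (dB) = SNR_in(dB) − SNR_out(dB) when the source is at T₀
NF = 17.9 − 13.9 = 4.0 dB

4.0 dB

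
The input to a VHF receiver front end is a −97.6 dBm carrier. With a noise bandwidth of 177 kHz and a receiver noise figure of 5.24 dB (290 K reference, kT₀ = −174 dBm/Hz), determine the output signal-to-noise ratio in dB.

Noise floor: N = −174 + 10 log₁₀(B) + NF
10 log₁₀(1.77×10⁵) = 52.48 dB
N = −174 + 52.48 + 5.24 = −116.28 dBm
SNR = P_sig − N = −97.6 − (−116.28) = 18.68 dB → 18.7 dB

18.7 dB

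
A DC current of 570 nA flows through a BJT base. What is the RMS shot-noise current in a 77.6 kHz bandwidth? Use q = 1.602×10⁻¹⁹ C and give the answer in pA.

I_n = √(2qI·B)
2qI·B = 2 × 1.602×10⁻¹⁹ × 5.70×10⁻⁷ × 7.76×10⁴ = 1.42×10⁻²⁰ A²
I_n = √(1.42×10⁻²⁰) = 1.19×10⁻¹⁰ A = 119 pA

119 pA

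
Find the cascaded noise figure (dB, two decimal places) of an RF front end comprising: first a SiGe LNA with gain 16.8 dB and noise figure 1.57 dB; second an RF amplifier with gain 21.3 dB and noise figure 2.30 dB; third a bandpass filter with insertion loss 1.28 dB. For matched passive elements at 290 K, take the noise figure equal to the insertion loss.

1.61 dB

Convert to linear (a loss of L dB is a gain of −L dB): F_i = 10^(NF_i/10), G_i = 10^(G_i,dB/10)
  Stage 1: F_1 = 10^(1.57/10) = 1.435, G_1 = 10^(16.8/10) = 47.86
  Stage 2: F_2 = 10^(2.30/10) = 1.698, G_2 = 10^(21.3/10) = 134.9
  Stage 3: F_3 = 10^(1.28/10) = 1.343, G_3 = 10^(−1.28/10) = 0.7447
Friis cascade:
  F = 1.435 + (1.698 − 1)/47.86 + (1.343 − 1)/6457 = 1.450
NF = 10 log₁₀(1.450) = 1.61 dB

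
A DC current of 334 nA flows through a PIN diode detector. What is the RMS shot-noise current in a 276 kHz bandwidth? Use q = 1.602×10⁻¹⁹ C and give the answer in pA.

172 pA

I_n = √(2qI·B)
2qI·B = 2 × 1.602×10⁻¹⁹ × 3.34×10⁻⁷ × 2.76×10⁵ = 2.95×10⁻²⁰ A²
I_n = √(2.95×10⁻²⁰) = 1.72×10⁻¹⁰ A = 172 pA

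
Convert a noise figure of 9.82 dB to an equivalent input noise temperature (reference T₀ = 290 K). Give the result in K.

2492 K

F = 10^(9.82/10) = 9.59401
T_e = (F − 1)·T₀ = (9.59401 − 1) × 290 = 2492 K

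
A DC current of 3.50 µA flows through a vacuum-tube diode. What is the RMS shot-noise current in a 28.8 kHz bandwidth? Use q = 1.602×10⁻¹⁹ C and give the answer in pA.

I_n = √(2qI·B)
2qI·B = 2 × 1.602×10⁻¹⁹ × 3.50×10⁻⁶ × 2.88×10⁴ = 3.23×10⁻²⁰ A²
I_n = √(3.23×10⁻²⁰) = 1.80×10⁻¹⁰ A = 180 pA

180 pA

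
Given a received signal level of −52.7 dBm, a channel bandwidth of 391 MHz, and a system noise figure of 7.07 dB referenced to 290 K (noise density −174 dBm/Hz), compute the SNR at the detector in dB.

Noise floor: N = −174 + 10 log₁₀(B) + NF
10 log₁₀(3.91×10⁸) = 85.92 dB
N = −174 + 85.92 + 7.07 = −81.01 dBm
SNR = P_sig − N = −52.7 − (−81.01) = 28.31 dB → 28.3 dB

28.3 dB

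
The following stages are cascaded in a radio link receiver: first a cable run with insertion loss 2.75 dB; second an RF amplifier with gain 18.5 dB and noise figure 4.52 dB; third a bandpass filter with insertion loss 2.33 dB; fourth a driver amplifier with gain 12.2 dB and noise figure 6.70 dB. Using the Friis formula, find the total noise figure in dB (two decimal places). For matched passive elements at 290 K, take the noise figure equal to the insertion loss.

Convert to linear (a loss of L dB is a gain of −L dB): F_i = 10^(NF_i/10), G_i = 10^(G_i,dB/10)
  Stage 1: F_1 = 10^(2.75/10) = 1.884, G_1 = 10^(−2.75/10) = 0.5309
  Stage 2: F_2 = 10^(4.52/10) = 2.831, G_2 = 10^(18.5/10) = 70.79
  Stage 3: F_3 = 10^(2.33/10) = 1.710, G_3 = 10^(−2.33/10) = 0.5848
  Stage 4: F_4 = 10^(6.70/10) = 4.677, G_4 = 10^(12.2/10) = 16.60
Friis cascade:
  F = 1.884 + (2.831 − 1)/0.5309 + (1.710 − 1)/37.58 + (4.677 − 1)/21.98 = 5.520
NF = 10 log₁₀(5.520) = 7.42 dB

7.42 dB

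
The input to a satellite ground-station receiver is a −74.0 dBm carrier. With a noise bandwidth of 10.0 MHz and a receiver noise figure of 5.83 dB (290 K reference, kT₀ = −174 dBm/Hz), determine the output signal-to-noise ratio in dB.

24.2 dB

Noise floor: N = −174 + 10 log₁₀(B) + NF
10 log₁₀(1.00×10⁷) = 70 dB
N = −174 + 70 + 5.83 = −98.17 dBm
SNR = P_sig − N = −74.0 − (−98.17) = 24.17 dB → 24.2 dB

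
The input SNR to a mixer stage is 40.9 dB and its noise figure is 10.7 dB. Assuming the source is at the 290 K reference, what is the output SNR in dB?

30.2 dB

By definition F = SNR_in/SNR_out, so in dB: SNR_out = SNR_in − NF
SNR_out = 40.9 − 10.7 = 30.2 dB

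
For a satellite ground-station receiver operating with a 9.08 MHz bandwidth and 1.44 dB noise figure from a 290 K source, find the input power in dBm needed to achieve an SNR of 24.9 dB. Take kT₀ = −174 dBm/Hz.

Sensitivity = −174 + 10 log₁₀(B) + NF + SNR_min
= −174 + 69.58 + 1.44 + 24.9
= −78.08 dBm → −78.1 dBm

−78.1 dBm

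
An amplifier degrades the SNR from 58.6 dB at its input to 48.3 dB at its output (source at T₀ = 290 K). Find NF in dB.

NF (dB) = SNR_in(dB) − SNR_out(dB) when the source is at T₀
NF = 58.6 − 48.3 = 10.3 dB

10.3 dB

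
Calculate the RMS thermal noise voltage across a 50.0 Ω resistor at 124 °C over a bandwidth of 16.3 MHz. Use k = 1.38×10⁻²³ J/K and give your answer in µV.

T = 124 °C + 273.15 = 397.15 K
V_n = √(4kTRB)
4kTRB = 4 × 1.38×10⁻²³ × 397.15 × 5.00×10¹ × 1.63×10⁷ = 1.79×10⁻¹¹ V²
V_n = √(1.79×10⁻¹¹) = 4.23×10⁻⁶ V = 4.23 µV

4.23 µV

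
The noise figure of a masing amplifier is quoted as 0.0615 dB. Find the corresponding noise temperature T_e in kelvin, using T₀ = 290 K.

F = 10^(0.0615/10) = 1.01426
T_e = (F − 1)·T₀ = (1.01426 − 1) × 290 = 4.14 K

4.14 K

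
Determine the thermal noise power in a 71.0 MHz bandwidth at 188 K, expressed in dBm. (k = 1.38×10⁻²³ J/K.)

P_n = kTB = 1.38×10⁻²³ × 188 × 7.10×10⁷ = 1.84×10⁻¹³ W
In dBm: 10 log₁₀(1.84×10⁻¹³ / 10⁻³) = −97.3 dBm

−97.3 dBm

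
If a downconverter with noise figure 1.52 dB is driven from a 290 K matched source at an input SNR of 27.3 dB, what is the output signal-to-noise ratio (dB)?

By definition F = SNR_in/SNR_out, so in dB: SNR_out = SNR_in − NF
SNR_out = 27.3 − 1.52 = 25.78 dB

25.78 dB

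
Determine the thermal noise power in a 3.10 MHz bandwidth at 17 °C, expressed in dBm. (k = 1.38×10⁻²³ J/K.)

T = 17 °C + 273.15 = 290.15 K
P_n = kTB = 1.38×10⁻²³ × 290.15 × 3.10×10⁶ = 1.24×10⁻¹⁴ W
In dBm: 10 log₁₀(1.24×10⁻¹⁴ / 10⁻³) = −109.1 dBm

−109.1 dBm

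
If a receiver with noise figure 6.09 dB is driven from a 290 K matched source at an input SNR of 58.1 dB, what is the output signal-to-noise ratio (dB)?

52.01 dB

By definition F = SNR_in/SNR_out, so in dB: SNR_out = SNR_in − NF
SNR_out = 58.1 − 6.09 = 52.01 dB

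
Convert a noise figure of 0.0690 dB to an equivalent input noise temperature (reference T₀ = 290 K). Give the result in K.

F = 10^(0.0690/10) = 1.01601
T_e = (F − 1)·T₀ = (1.01601 − 1) × 290 = 4.64 K

4.64 K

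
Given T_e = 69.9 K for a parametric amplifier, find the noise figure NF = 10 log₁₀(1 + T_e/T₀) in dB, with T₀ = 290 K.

0.938 dB

F = 1 + T_e/T₀ = 1 + 69.9/290 = 1.24103
NF = 10 log₁₀(1.24103) = 0.938 dB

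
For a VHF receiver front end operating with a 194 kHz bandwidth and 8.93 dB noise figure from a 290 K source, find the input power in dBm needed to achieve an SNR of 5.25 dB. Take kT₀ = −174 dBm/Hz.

−106.9 dBm

Sensitivity = −174 + 10 log₁₀(B) + NF + SNR_min
= −174 + 52.88 + 8.93 + 5.25
= −106.94 dBm → −106.9 dBm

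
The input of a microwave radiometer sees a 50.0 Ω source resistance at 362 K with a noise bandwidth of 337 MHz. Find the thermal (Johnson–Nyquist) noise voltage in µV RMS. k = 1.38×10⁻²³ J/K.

V_n = √(4kTRB)
4kTRB = 4 × 1.38×10⁻²³ × 362 × 5.00×10¹ × 3.37×10⁸ = 3.37×10⁻¹⁰ V²
V_n = √(3.37×10⁻¹⁰) = 1.83×10⁻⁵ V = 18.3 µV

18.3 µV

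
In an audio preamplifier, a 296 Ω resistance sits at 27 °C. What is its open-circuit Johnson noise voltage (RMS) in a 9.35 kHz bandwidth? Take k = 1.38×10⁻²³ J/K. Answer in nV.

214 nV

T = 27 °C + 273.15 = 300.15 K
V_n = √(4kTRB)
4kTRB = 4 × 1.38×10⁻²³ × 300.15 × 2.96×10² × 9.35×10³ = 4.59×10⁻¹⁴ V²
V_n = √(4.59×10⁻¹⁴) = 2.14×10⁻⁷ V = 214 nV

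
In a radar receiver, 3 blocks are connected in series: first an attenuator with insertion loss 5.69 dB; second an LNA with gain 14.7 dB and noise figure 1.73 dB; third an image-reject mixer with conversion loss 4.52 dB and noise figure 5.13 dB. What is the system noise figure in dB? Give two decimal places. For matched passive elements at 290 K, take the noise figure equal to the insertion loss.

7.64 dB

Convert to linear (a loss of L dB is a gain of −L dB): F_i = 10^(NF_i/10), G_i = 10^(G_i,dB/10)
  Stage 1: F_1 = 10^(5.69/10) = 3.707, G_1 = 10^(−5.69/10) = 0.2698
  Stage 2: F_2 = 10^(1.73/10) = 1.489, G_2 = 10^(14.7/10) = 29.51
  Stage 3: F_3 = 10^(5.13/10) = 3.258, G_3 = 10^(−4.52/10) = 0.3532
Friis cascade:
  F = 3.707 + (1.489 − 1)/0.2698 + (3.258 − 1)/7.962 = 5.804
NF = 10 log₁₀(5.804) = 7.64 dB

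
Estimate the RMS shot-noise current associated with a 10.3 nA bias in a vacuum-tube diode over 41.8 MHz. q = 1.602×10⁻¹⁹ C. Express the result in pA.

371 pA

I_n = √(2qI·B)
2qI·B = 2 × 1.602×10⁻¹⁹ × 1.03×10⁻⁸ × 4.18×10⁷ = 1.38×10⁻¹⁹ A²
I_n = √(1.38×10⁻¹⁹) = 3.71×10⁻¹⁰ A = 371 pA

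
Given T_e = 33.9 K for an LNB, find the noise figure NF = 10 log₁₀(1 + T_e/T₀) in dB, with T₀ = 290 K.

F = 1 + T_e/T₀ = 1 + 33.9/290 = 1.1169
NF = 10 log₁₀(1.1169) = 0.480 dB

0.480 dB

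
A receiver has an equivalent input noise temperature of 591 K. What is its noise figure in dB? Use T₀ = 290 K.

4.83 dB

F = 1 + T_e/T₀ = 1 + 591/290 = 3.03793
NF = 10 log₁₀(3.03793) = 4.83 dB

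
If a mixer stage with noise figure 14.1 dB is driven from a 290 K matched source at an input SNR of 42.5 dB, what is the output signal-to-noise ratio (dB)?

By definition F = SNR_in/SNR_out, so in dB: SNR_out = SNR_in − NF
SNR_out = 42.5 − 14.1 = 28.4 dB

28.4 dB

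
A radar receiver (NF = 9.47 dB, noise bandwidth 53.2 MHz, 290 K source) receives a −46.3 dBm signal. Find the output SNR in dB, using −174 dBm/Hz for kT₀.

Noise floor: N = −174 + 10 log₁₀(B) + NF
10 log₁₀(5.32×10⁷) = 77.26 dB
N = −174 + 77.26 + 9.47 = −87.27 dBm
SNR = P_sig − N = −46.3 − (−87.27) = 40.97 dB → 41.0 dB

41.0 dB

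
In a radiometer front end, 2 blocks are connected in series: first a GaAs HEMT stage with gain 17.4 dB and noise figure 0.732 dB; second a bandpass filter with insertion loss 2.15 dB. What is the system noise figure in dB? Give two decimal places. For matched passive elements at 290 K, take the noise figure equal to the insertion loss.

0.77 dB

Convert to linear (a loss of L dB is a gain of −L dB): F_i = 10^(NF_i/10), G_i = 10^(G_i,dB/10)
  Stage 1: F_1 = 10^(0.732/10) = 1.184, G_1 = 10^(17.4/10) = 54.95
  Stage 2: F_2 = 10^(2.15/10) = 1.641, G_2 = 10^(−2.15/10) = 0.6095
Friis cascade:
  F = 1.184 + (1.641 − 1)/54.95 = 1.195
NF = 10 log₁₀(1.195) = 0.77 dB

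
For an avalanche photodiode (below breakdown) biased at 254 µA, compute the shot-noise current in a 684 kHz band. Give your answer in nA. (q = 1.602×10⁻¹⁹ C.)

7.46 nA

I_n = √(2qI·B)
2qI·B = 2 × 1.602×10⁻¹⁹ × 2.54×10⁻⁴ × 6.84×10⁵ = 5.57×10⁻¹⁷ A²
I_n = √(5.57×10⁻¹⁷) = 7.46×10⁻⁹ A = 7.46 nA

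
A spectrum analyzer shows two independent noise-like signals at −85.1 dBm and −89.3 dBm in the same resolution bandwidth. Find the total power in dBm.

−83.7 dBm

Convert to linear, add, convert back:
P₁ = 3.09×10⁻¹² W, P₂ = 1.17×10⁻¹² W
P_tot = 4.27×10⁻¹² W → 10 log₁₀(P_tot / 10⁻³) = −83.7 dBm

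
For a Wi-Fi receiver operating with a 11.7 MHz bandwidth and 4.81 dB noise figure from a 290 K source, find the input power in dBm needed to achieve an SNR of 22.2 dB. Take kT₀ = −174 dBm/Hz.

Sensitivity = −174 + 10 log₁₀(B) + NF + SNR_min
= −174 + 70.68 + 4.81 + 22.2
= −76.31 dBm → −76.3 dBm

−76.3 dBm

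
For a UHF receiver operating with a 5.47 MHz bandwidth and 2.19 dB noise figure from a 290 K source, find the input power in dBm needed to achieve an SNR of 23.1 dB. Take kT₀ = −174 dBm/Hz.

Sensitivity = −174 + 10 log₁₀(B) + NF + SNR_min
= −174 + 67.38 + 2.19 + 23.1
= −81.33 dBm → −81.3 dBm

−81.3 dBm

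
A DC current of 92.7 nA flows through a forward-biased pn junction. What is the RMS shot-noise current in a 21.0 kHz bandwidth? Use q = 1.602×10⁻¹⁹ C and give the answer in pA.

I_n = √(2qI·B)
2qI·B = 2 × 1.602×10⁻¹⁹ × 9.27×10⁻⁸ × 2.10×10⁴ = 6.24×10⁻²² A²
I_n = √(6.24×10⁻²²) = 2.50×10⁻¹¹ A = 25.0 pA

25.0 pA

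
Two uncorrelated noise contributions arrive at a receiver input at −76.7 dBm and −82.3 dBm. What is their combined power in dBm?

Convert to linear, add, convert back:
P₁ = 2.14×10⁻¹¹ W, P₂ = 5.89×10⁻¹² W
P_tot = 2.73×10⁻¹¹ W → 10 log₁₀(P_tot / 10⁻³) = −75.6 dBm

−75.6 dBm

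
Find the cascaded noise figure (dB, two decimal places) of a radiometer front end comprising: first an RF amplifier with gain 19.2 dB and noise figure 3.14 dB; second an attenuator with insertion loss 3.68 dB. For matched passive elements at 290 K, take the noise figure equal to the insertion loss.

Convert to linear (a loss of L dB is a gain of −L dB): F_i = 10^(NF_i/10), G_i = 10^(G_i,dB/10)
  Stage 1: F_1 = 10^(3.14/10) = 2.061, G_1 = 10^(19.2/10) = 83.18
  Stage 2: F_2 = 10^(3.68/10) = 2.333, G_2 = 10^(−3.68/10) = 0.4285
Friis cascade:
  F = 2.061 + (2.333 − 1)/83.18 = 2.077
NF = 10 log₁₀(2.077) = 3.17 dB

3.17 dB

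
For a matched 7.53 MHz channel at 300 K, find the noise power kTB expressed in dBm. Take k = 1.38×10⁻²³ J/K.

P_n = kTB = 1.38×10⁻²³ × 300 × 7.53×10⁶ = 3.12×10⁻¹⁴ W
In dBm: 10 log₁₀(3.12×10⁻¹⁴ / 10⁻³) = −105.1 dBm

−105.1 dBm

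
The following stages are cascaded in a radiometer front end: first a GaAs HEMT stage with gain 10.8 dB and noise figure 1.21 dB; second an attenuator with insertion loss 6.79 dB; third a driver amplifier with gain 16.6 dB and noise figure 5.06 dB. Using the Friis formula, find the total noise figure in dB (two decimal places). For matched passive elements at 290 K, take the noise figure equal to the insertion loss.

Convert to linear (a loss of L dB is a gain of −L dB): F_i = 10^(NF_i/10), G_i = 10^(G_i,dB/10)
  Stage 1: F_1 = 10^(1.21/10) = 1.321, G_1 = 10^(10.8/10) = 12.02
  Stage 2: F_2 = 10^(6.79/10) = 4.775, G_2 = 10^(−6.79/10) = 0.2094
  Stage 3: F_3 = 10^(5.06/10) = 3.206, G_3 = 10^(16.6/10) = 45.71
Friis cascade:
  F = 1.321 + (4.775 − 1)/12.02 + (3.206 − 1)/2.518 = 2.512
NF = 10 log₁₀(2.512) = 4.00 dB

4.00 dB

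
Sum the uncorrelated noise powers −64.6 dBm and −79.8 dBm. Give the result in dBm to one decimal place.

Convert to linear, add, convert back:
P₁ = 3.47×10⁻¹⁰ W, P₂ = 1.05×10⁻¹¹ W
P_tot = 3.57×10⁻¹⁰ W → 10 log₁₀(P_tot / 10⁻³) = −64.5 dBm

−64.5 dBm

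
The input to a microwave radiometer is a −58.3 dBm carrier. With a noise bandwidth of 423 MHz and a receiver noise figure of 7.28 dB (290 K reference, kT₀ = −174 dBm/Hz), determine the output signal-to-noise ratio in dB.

Noise floor: N = −174 + 10 log₁₀(B) + NF
10 log₁₀(4.23×10⁸) = 86.26 dB
N = −174 + 86.26 + 7.28 = −80.46 dBm
SNR = P_sig − N = −58.3 − (−80.46) = 22.16 dB → 22.2 dB

22.2 dB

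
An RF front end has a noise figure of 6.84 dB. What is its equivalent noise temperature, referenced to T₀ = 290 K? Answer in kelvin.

F = 10^(6.84/10) = 4.83059
T_e = (F − 1)·T₀ = (4.83059 − 1) × 290 = 1111 K

1111 K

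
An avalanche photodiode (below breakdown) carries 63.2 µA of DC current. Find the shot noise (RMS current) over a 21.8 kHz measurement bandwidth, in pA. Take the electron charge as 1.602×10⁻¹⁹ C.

664 pA

I_n = √(2qI·B)
2qI·B = 2 × 1.602×10⁻¹⁹ × 6.32×10⁻⁵ × 2.18×10⁴ = 4.41×10⁻¹⁹ A²
I_n = √(4.41×10⁻¹⁹) = 6.64×10⁻¹⁰ A = 664 pA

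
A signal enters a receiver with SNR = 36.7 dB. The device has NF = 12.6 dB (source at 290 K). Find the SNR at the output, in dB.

By definition F = SNR_in/SNR_out, so in dB: SNR_out = SNR_in − NF
SNR_out = 36.7 − 12.6 = 24.1 dB

24.1 dB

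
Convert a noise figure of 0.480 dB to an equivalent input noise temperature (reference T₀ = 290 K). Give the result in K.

F = 10^(0.480/10) = 1.11686
T_e = (F − 1)·T₀ = (1.11686 − 1) × 290 = 33.9 K

33.9 K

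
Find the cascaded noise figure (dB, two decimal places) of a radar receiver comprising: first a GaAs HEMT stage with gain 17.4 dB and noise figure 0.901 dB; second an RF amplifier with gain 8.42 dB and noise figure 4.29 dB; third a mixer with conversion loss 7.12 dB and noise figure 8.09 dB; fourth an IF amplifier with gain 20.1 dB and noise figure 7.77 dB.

1.28 dB

Convert to linear (a loss of L dB is a gain of −L dB): F_i = 10^(NF_i/10), G_i = 10^(G_i,dB/10)
  Stage 1: F_1 = 10^(0.901/10) = 1.231, G_1 = 10^(17.4/10) = 54.95
  Stage 2: F_2 = 10^(4.29/10) = 2.685, G_2 = 10^(8.42/10) = 6.950
  Stage 3: F_3 = 10^(8.09/10) = 6.442, G_3 = 10^(−7.12/10) = 0.1941
  Stage 4: F_4 = 10^(7.77/10) = 5.984, G_4 = 10^(20.1/10) = 102.3
Friis cascade:
  F = 1.231 + (2.685 − 1)/54.95 + (6.442 − 1)/381.9 + (5.984 − 1)/74.13 = 1.343
NF = 10 log₁₀(1.343) = 1.28 dB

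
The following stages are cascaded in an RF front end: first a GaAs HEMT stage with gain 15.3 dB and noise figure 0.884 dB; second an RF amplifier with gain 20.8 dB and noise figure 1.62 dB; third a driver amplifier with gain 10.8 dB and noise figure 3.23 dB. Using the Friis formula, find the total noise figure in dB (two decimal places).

Convert to linear (a loss of L dB is a gain of −L dB): F_i = 10^(NF_i/10), G_i = 10^(G_i,dB/10)
  Stage 1: F_1 = 10^(0.884/10) = 1.226, G_1 = 10^(15.3/10) = 33.88
  Stage 2: F_2 = 10^(1.62/10) = 1.452, G_2 = 10^(20.8/10) = 120.2
  Stage 3: F_3 = 10^(3.23/10) = 2.104, G_3 = 10^(10.8/10) = 12.02
Friis cascade:
  F = 1.226 + (1.452 − 1)/33.88 + (2.104 − 1)/4074 = 1.239
NF = 10 log₁₀(1.239) = 0.93 dB

0.93 dB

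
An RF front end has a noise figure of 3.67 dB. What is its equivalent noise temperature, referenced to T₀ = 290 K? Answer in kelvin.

F = 10^(3.67/10) = 2.32809
T_e = (F − 1)·T₀ = (2.32809 − 1) × 290 = 385 K

385 K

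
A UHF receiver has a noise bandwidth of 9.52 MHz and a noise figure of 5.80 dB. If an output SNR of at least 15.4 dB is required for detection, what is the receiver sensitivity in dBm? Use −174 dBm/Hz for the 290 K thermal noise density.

Sensitivity = −174 + 10 log₁₀(B) + NF + SNR_min
= −174 + 69.79 + 5.80 + 15.4
= −83.01 dBm → −83.0 dBm

−83.0 dBm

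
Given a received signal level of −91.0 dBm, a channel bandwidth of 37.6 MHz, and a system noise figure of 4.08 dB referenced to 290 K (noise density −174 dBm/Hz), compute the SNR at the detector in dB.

Noise floor: N = −174 + 10 log₁₀(B) + NF
10 log₁₀(3.76×10⁷) = 75.75 dB
N = −174 + 75.75 + 4.08 = −94.17 dBm
SNR = P_sig − N = −91.0 − (−94.17) = 3.17 dB → 3.2 dB

3.2 dB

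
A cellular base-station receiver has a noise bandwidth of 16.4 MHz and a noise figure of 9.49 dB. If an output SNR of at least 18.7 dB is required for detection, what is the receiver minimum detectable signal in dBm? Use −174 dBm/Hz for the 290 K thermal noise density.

Sensitivity = −174 + 10 log₁₀(B) + NF + SNR_min
= −174 + 72.15 + 9.49 + 18.7
= −73.66 dBm → −73.7 dBm

−73.7 dBm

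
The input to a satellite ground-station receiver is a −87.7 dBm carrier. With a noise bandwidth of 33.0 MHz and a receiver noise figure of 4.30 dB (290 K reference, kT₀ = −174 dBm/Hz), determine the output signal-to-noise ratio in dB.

Noise floor: N = −174 + 10 log₁₀(B) + NF
10 log₁₀(3.30×10⁷) = 75.19 dB
N = −174 + 75.19 + 4.30 = −94.51 dBm
SNR = P_sig − N = −87.7 − (−94.51) = 6.81 dB → 6.8 dB

6.8 dB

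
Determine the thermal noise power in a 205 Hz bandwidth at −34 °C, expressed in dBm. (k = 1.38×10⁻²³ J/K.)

−151.7 dBm

T = −34 °C + 273.15 = 239.15 K
P_n = kTB = 1.38×10⁻²³ × 239.15 × 2.05×10² = 6.77×10⁻¹⁹ W
In dBm: 10 log₁₀(6.77×10⁻¹⁹ / 10⁻³) = −151.7 dBm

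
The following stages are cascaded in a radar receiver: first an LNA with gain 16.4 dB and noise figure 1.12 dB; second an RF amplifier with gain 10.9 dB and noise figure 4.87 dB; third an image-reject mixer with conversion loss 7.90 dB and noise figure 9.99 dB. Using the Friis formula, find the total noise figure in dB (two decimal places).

Convert to linear (a loss of L dB is a gain of −L dB): F_i = 10^(NF_i/10), G_i = 10^(G_i,dB/10)
  Stage 1: F_1 = 10^(1.12/10) = 1.294, G_1 = 10^(16.4/10) = 43.65
  Stage 2: F_2 = 10^(4.87/10) = 3.069, G_2 = 10^(10.9/10) = 12.30
  Stage 3: F_3 = 10^(9.99/10) = 9.977, G_3 = 10^(−7.90/10) = 0.1622
Friis cascade:
  F = 1.294 + (3.069 − 1)/43.65 + (9.977 − 1)/537.0 = 1.358
NF = 10 log₁₀(1.358) = 1.33 dB

1.33 dB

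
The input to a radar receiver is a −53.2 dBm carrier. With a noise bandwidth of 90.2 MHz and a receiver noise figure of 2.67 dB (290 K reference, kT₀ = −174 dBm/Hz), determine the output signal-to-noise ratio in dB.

Noise floor: N = −174 + 10 log₁₀(B) + NF
10 log₁₀(9.02×10⁷) = 79.55 dB
N = −174 + 79.55 + 2.67 = −91.78 dBm
SNR = P_sig − N = −53.2 − (−91.78) = 38.58 dB → 38.6 dB

38.6 dB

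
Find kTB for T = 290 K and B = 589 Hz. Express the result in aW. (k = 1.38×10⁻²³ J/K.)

2.36 aW

P_n = kTB = 1.38×10⁻²³ × 290 × 5.89×10² = 2.36×10⁻¹⁸ W = 2.36 aW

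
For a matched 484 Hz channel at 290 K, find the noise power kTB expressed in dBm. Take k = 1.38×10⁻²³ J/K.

P_n = kTB = 1.38×10⁻²³ × 290 × 4.84×10² = 1.94×10⁻¹⁸ W
In dBm: 10 log₁₀(1.94×10⁻¹⁸ / 10⁻³) = −147.1 dBm

−147.1 dBm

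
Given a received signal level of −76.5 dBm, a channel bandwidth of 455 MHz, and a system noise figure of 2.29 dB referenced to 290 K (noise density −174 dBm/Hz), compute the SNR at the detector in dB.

Noise floor: N = −174 + 10 log₁₀(B) + NF
10 log₁₀(4.55×10⁸) = 86.58 dB
N = −174 + 86.58 + 2.29 = −85.13 dBm
SNR = P_sig − N = −76.5 − (−85.13) = 8.63 dB → 8.6 dB

8.6 dB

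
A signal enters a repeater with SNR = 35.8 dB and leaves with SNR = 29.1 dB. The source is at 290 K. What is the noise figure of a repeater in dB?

NF (dB) = SNR_in(dB) − SNR_out(dB) when the source is at T₀
NF = 35.8 − 29.1 = 6.7 dB

6.7 dB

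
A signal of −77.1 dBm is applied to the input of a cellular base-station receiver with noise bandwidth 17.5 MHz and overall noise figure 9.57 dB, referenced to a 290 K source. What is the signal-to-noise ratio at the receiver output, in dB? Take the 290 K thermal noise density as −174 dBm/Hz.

14.9 dB

Noise floor: N = −174 + 10 log₁₀(B) + NF
10 log₁₀(1.75×10⁷) = 72.43 dB
N = −174 + 72.43 + 9.57 = −92.00 dBm
SNR = P_sig − N = −77.1 − (−92.00) = 14.90 dB → 14.9 dB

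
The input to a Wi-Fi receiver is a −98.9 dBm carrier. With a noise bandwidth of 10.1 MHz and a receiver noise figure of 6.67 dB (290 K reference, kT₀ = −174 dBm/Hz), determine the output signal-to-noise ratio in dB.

−1.6 dB

Noise floor: N = −174 + 10 log₁₀(B) + NF
10 log₁₀(1.01×10⁷) = 70.04 dB
N = −174 + 70.04 + 6.67 = −97.29 dBm
SNR = P_sig − N = −98.9 − (−97.29) = −1.61 dB → −1.6 dB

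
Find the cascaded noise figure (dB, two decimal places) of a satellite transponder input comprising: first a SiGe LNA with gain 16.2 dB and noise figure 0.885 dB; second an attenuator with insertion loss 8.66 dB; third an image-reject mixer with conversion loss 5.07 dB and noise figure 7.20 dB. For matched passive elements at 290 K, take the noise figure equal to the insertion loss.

3.28 dB

Convert to linear (a loss of L dB is a gain of −L dB): F_i = 10^(NF_i/10), G_i = 10^(G_i,dB/10)
  Stage 1: F_1 = 10^(0.885/10) = 1.226, G_1 = 10^(16.2/10) = 41.69
  Stage 2: F_2 = 10^(8.66/10) = 7.345, G_2 = 10^(−8.66/10) = 0.1361
  Stage 3: F_3 = 10^(7.20/10) = 5.248, G_3 = 10^(−5.07/10) = 0.3112
Friis cascade:
  F = 1.226 + (7.345 − 1)/41.69 + (5.248 − 1)/5.675 = 2.127
NF = 10 log₁₀(2.127) = 3.28 dB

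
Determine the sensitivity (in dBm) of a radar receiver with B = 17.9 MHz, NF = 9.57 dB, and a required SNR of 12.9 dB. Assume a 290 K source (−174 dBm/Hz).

−79.0 dBm

Sensitivity = −174 + 10 log₁₀(B) + NF + SNR_min
= −174 + 72.53 + 9.57 + 12.9
= −79.00 dBm → −79.0 dBm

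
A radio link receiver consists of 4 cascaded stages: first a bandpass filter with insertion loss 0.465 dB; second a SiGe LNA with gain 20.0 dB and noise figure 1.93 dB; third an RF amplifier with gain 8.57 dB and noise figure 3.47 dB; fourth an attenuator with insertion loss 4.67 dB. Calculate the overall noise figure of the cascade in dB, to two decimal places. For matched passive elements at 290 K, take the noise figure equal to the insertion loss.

2.44 dB

Convert to linear (a loss of L dB is a gain of −L dB): F_i = 10^(NF_i/10), G_i = 10^(G_i,dB/10)
  Stage 1: F_1 = 10^(0.465/10) = 1.113, G_1 = 10^(−0.465/10) = 0.8985
  Stage 2: F_2 = 10^(1.93/10) = 1.560, G_2 = 10^(20.0/10) = 100.0
  Stage 3: F_3 = 10^(3.47/10) = 2.223, G_3 = 10^(8.57/10) = 7.194
  Stage 4: F_4 = 10^(4.67/10) = 2.931, G_4 = 10^(−4.67/10) = 0.3412
Friis cascade:
  F = 1.113 + (1.560 − 1)/0.8985 + (2.223 − 1)/89.85 + (2.931 − 1)/646.4 = 1.752
NF = 10 log₁₀(1.752) = 2.44 dB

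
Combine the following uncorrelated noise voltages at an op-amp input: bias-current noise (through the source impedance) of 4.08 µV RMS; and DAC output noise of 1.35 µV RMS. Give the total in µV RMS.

4.30 µV

Uncorrelated sources add in power (mean-square): V_tot = √(ΣV_i²)
V_tot = √[(4.08×10⁻⁶)² + (1.35×10⁻⁶)²] = 4.30×10⁻⁶ V = 4.30 µV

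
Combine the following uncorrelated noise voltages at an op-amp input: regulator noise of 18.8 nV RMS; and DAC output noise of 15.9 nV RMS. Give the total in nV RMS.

24.6 nV

Uncorrelated sources add in power (mean-square): V_tot = √(ΣV_i²)
V_tot = √[(1.88×10⁻⁸)² + (1.59×10⁻⁸)²] = 2.46×10⁻⁸ V = 24.6 nV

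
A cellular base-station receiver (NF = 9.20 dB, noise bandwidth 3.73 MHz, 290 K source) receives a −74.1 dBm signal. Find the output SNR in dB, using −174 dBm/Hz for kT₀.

Noise floor: N = −174 + 10 log₁₀(B) + NF
10 log₁₀(3.73×10⁶) = 65.72 dB
N = −174 + 65.72 + 9.20 = −99.08 dBm
SNR = P_sig − N = −74.1 − (−99.08) = 24.98 dB → 25.0 dB

25.0 dB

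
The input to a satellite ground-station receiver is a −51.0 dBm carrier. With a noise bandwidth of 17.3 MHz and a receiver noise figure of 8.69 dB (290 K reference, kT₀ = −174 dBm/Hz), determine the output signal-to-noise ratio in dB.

Noise floor: N = −174 + 10 log₁₀(B) + NF
10 log₁₀(1.73×10⁷) = 72.38 dB
N = −174 + 72.38 + 8.69 = −92.93 dBm
SNR = P_sig − N = −51.0 − (−92.93) = 41.93 dB → 41.9 dB

41.9 dB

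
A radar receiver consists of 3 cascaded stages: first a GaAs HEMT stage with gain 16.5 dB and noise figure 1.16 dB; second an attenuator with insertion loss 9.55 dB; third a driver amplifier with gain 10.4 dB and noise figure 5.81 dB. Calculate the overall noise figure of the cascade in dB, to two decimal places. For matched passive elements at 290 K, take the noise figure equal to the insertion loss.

Convert to linear (a loss of L dB is a gain of −L dB): F_i = 10^(NF_i/10), G_i = 10^(G_i,dB/10)
  Stage 1: F_1 = 10^(1.16/10) = 1.306, G_1 = 10^(16.5/10) = 44.67
  Stage 2: F_2 = 10^(9.55/10) = 9.016, G_2 = 10^(−9.55/10) = 0.1109
  Stage 3: F_3 = 10^(5.81/10) = 3.811, G_3 = 10^(10.4/10) = 10.96
Friis cascade:
  F = 1.306 + (9.016 − 1)/44.67 + (3.811 − 1)/4.955 = 2.053
NF = 10 log₁₀(2.053) = 3.12 dB

3.12 dB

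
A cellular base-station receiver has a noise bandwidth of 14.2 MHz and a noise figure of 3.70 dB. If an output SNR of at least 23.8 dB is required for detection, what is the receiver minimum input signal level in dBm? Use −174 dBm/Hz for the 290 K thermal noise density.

Sensitivity = −174 + 10 log₁₀(B) + NF + SNR_min
= −174 + 71.52 + 3.70 + 23.8
= −74.98 dBm → −75.0 dBm

−75.0 dBm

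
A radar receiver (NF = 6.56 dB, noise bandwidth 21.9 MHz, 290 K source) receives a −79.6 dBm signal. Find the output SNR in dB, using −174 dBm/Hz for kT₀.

14.4 dB

Noise floor: N = −174 + 10 log₁₀(B) + NF
10 log₁₀(2.19×10⁷) = 73.4 dB
N = −174 + 73.4 + 6.56 = −94.04 dBm
SNR = P_sig − N = −79.6 − (−94.04) = 14.44 dB → 14.4 dB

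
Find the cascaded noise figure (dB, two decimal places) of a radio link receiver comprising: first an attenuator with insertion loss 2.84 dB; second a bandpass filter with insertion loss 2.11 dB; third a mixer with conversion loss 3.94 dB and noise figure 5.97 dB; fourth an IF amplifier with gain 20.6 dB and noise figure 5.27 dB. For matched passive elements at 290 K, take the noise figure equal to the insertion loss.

Convert to linear (a loss of L dB is a gain of −L dB): F_i = 10^(NF_i/10), G_i = 10^(G_i,dB/10)
  Stage 1: F_1 = 10^(2.84/10) = 1.923, G_1 = 10^(−2.84/10) = 0.5200
  Stage 2: F_2 = 10^(2.11/10) = 1.626, G_2 = 10^(−2.11/10) = 0.6152
  Stage 3: F_3 = 10^(5.97/10) = 3.954, G_3 = 10^(−3.94/10) = 0.4036
  Stage 4: F_4 = 10^(5.27/10) = 3.365, G_4 = 10^(20.6/10) = 114.8
Friis cascade:
  F = 1.923 + (1.626 − 1)/0.5200 + (3.954 − 1)/0.3199 + (3.365 − 1)/0.1291 = 30.68
NF = 10 log₁₀(30.68) = 14.87 dB

14.87 dB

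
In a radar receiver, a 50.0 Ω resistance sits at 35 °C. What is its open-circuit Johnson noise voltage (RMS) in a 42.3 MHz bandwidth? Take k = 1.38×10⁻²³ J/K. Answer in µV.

6.00 µV

T = 35 °C + 273.15 = 308.15 K
V_n = √(4kTRB)
4kTRB = 4 × 1.38×10⁻²³ × 308.15 × 5.00×10¹ × 4.23×10⁷ = 3.60×10⁻¹¹ V²
V_n = √(3.60×10⁻¹¹) = 6.00×10⁻⁶ V = 6.00 µV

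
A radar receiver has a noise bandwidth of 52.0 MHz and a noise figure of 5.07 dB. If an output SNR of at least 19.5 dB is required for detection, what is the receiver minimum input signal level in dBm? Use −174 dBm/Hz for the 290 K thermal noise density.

Sensitivity = −174 + 10 log₁₀(B) + NF + SNR_min
= −174 + 77.16 + 5.07 + 19.5
= −72.27 dBm → −72.3 dBm

−72.3 dBm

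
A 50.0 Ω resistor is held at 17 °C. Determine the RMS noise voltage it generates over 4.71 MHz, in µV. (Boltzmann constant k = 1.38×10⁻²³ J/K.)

T = 17 °C + 273.15 = 290.15 K
V_n = √(4kTRB)
4kTRB = 4 × 1.38×10⁻²³ × 290.15 × 5.00×10¹ × 4.71×10⁶ = 3.77×10⁻¹² V²
V_n = √(3.77×10⁻¹²) = 1.94×10⁻⁶ V = 1.94 µV

1.94 µV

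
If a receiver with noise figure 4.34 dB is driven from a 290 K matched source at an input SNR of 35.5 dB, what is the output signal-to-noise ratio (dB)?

31.16 dB

By definition F = SNR_in/SNR_out, so in dB: SNR_out = SNR_in − NF
SNR_out = 35.5 − 4.34 = 31.16 dB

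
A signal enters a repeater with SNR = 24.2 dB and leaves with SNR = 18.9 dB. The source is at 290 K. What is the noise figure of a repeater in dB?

5.3 dB

NF (dB) = SNR_in(dB) − SNR_out(dB) when the source is at T₀
NF = 24.2 − 18.9 = 5.3 dB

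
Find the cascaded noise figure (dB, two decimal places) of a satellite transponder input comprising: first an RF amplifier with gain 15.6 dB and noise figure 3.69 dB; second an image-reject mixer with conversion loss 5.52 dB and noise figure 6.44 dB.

Convert to linear (a loss of L dB is a gain of −L dB): F_i = 10^(NF_i/10), G_i = 10^(G_i,dB/10)
  Stage 1: F_1 = 10^(3.69/10) = 2.339, G_1 = 10^(15.6/10) = 36.31
  Stage 2: F_2 = 10^(6.44/10) = 4.406, G_2 = 10^(−5.52/10) = 0.2805
Friis cascade:
  F = 2.339 + (4.406 − 1)/36.31 = 2.433
NF = 10 log₁₀(2.433) = 3.86 dB

3.86 dB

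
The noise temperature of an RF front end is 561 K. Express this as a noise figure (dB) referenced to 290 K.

4.68 dB

F = 1 + T_e/T₀ = 1 + 561/290 = 2.93448
NF = 10 log₁₀(2.93448) = 4.68 dB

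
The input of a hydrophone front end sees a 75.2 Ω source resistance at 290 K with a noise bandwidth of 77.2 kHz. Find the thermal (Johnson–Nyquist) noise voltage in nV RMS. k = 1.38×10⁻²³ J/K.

V_n = √(4kTRB)
4kTRB = 4 × 1.38×10⁻²³ × 290 × 7.52×10¹ × 7.72×10⁴ = 9.29×10⁻¹⁴ V²
V_n = √(9.29×10⁻¹⁴) = 3.05×10⁻⁷ V = 305 nV

305 nV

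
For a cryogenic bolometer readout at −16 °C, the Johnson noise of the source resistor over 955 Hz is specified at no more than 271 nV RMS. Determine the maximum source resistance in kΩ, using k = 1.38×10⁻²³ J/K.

5.42 kΩ

T = −16 °C + 273.15 = 257.15 K
Johnson–Nyquist: V_n = √(4kTRB) ⇒ R = V_n² / (4kTB)
4kTB = 4 × 1.38×10⁻²³ × 257.15 × 9.55×10² = 1.36×10⁻¹⁷
R = (2.71×10⁻⁷)² / 1.36×10⁻¹⁷ = 5.42×10³ Ω = 5.42 kΩ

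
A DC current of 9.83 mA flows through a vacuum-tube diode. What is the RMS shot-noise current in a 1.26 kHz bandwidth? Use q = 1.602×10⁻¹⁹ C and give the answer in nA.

1.99 nA

I_n = √(2qI·B)
2qI·B = 2 × 1.602×10⁻¹⁹ × 9.83×10⁻³ × 1.26×10³ = 3.97×10⁻¹⁸ A²
I_n = √(3.97×10⁻¹⁸) = 1.99×10⁻⁹ A = 1.99 nA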